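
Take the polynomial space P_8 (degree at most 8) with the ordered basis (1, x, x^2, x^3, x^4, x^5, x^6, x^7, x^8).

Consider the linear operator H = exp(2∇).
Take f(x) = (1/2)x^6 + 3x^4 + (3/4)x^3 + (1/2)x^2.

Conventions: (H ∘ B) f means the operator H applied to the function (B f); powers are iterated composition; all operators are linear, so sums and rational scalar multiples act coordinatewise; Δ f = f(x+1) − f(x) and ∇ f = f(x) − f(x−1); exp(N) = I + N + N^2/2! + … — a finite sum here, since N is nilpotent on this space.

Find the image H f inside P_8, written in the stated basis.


order-1 term: 6x^5 - 15x^4 + 44x^3 - (93/2)x^2 + (55/2)x - 13/2
order-2 term: 30x^4 - 120x^3 + 282x^2 - 315x + 139
order-3 term: 80x^3 - 360x^2 + 696x - 498
order-4 term: 120x^2 - 480x + 568
order-5 term: 96x - 240
order-6 term: 32
the series for exp(2∇) f terminates at order 6
exp(2∇) f = (1/2)x^6 + 6x^5 + 18x^4 + (19/4)x^3 - 4x^2 + (49/2)x - 11/2

g(x) = (1/2)x^6 + 6x^5 + 18x^4 + (19/4)x^3 - 4x^2 + (49/2)x - 11/2


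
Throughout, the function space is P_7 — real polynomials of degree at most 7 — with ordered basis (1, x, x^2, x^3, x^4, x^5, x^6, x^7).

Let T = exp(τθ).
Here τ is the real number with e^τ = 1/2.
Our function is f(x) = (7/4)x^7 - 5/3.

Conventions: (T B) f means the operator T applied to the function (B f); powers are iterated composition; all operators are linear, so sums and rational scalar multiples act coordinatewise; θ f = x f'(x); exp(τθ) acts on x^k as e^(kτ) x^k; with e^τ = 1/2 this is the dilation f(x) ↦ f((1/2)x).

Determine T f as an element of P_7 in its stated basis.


g(x) = (7/512)x^7 - 5/3

exp(τθ) x^k = e^(kτ) x^k; with e^τ = 1/2 this sends x^k to (1/2)^k x^k
x^7 ↦ 1/128 x^7
applying this coordinatewise to f: exp(τθ) f = (7/512)x^7 - 5/3


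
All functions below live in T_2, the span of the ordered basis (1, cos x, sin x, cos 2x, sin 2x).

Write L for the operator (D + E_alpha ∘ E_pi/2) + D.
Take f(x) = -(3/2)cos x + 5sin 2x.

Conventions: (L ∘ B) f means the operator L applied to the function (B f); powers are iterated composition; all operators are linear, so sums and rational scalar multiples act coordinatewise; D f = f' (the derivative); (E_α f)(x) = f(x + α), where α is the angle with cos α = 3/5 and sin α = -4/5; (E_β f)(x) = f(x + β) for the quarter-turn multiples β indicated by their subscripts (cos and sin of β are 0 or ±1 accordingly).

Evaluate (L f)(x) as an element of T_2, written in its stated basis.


D f = (3/2)sin x + 10cos 2x
E_pi/2 f = (3/2)sin x - 5sin 2x
E_alpha E_pi/2 f = -(6/5)cos x + (9/10)sin x + (24/5)cos 2x + (7/5)sin 2x
(D + E_alpha ∘ E_pi/2) f = -(6/5)cos x + (12/5)sin x + (74/5)cos 2x + (7/5)sin 2x
D f = (3/2)sin x + 10cos 2x
((D + E_alpha ∘ E_pi/2) + D) f = -(6/5)cos x + (39/10)sin x + (124/5)cos 2x + (7/5)sin 2x

the image equals g(x) = -(6/5)cos x + (39/10)sin x + (124/5)cos 2x + (7/5)sin 2x


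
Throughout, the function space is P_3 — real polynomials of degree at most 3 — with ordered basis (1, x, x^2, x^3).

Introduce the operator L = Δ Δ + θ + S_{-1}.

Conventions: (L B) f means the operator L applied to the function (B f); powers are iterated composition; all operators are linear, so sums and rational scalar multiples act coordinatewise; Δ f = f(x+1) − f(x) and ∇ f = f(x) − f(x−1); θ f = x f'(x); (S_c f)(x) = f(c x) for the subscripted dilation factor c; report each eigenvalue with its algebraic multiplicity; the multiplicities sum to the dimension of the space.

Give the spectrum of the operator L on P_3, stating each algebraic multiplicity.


image of 1: 1
image of x: 0
image of x^2: 3x^2 + 2
image of x^3: 2x^3 + 6x + 6
the matrix is upper triangular; its diagonal is (1, 0, 3, 2)
for a triangular matrix the eigenvalues are the diagonal entries, with algebraic multiplicity their repetition count

λ = 0 (multiplicity 1), λ = 1 (multiplicity 1), λ = 2 (multiplicity 1), λ = 3 (multiplicity 1)


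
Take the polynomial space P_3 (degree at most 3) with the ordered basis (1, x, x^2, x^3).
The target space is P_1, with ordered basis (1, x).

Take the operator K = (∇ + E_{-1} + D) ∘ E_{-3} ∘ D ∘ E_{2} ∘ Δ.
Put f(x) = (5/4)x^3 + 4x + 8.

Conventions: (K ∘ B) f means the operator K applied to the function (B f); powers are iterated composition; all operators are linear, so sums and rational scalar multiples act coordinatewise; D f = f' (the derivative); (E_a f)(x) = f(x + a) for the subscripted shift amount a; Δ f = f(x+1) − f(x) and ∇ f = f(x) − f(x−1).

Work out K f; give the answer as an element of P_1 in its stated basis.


the image equals g(x) = (15/2)x + 15/4

Δ f = (15/4)x^2 + (15/4)x + 21/4
E_{2} Δ f = (15/4)x^2 + (75/4)x + 111/4
D (E_{2} ∘ Δ) f = (15/2)x + 75/4
E_{-3} D (E_{2} ∘ Δ) f = (15/2)x - 15/4
∇ (E_{-3} ∘ D) (E_{2} ∘ Δ) f = 15/2
E_{-1} (E_{-3} ∘ D) (E_{2} ∘ Δ) f = (15/2)x - 45/4
D (E_{-3} ∘ D) (E_{2} ∘ Δ) f = 15/2
(∇ + E_{-1} + D) (E_{-3} ∘ D) (E_{2} ∘ Δ) f = (15/2)x + 15/4


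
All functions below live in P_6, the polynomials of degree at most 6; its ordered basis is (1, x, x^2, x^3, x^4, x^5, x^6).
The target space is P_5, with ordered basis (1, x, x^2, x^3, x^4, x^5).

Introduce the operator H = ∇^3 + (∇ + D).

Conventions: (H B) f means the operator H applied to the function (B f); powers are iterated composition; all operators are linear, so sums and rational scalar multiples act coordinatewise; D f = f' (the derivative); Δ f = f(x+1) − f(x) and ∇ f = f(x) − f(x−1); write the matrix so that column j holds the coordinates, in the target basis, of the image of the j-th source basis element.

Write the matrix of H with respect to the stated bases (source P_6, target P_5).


image of 1: 0
image of x: 2
image of x^2: 4x - 1
image of x^3: 6x^2 - 3x + 7
image of x^4: 8x^3 - 6x^2 + 28x - 37
image of x^5: 10x^4 - 10x^3 + 70x^2 - 185x + 151
image of x^6: 12x^5 - 15x^4 + 140x^3 - 555x^2 + 906x - 541
each image's coordinates form column j of the matrix

the matrix is [[0, 2, -1, 7, -37, 151, -541]; [0, 0, 4, -3, 28, -185, 906]; [0, 0, 0, 6, -6, 70, -555]; [0, 0, 0, 0, 8, -10, 140]; [0, 0, 0, 0, 0, 10, -15]; [0, 0, 0, 0, 0, 0, 12]] (rows listed top to bottom)


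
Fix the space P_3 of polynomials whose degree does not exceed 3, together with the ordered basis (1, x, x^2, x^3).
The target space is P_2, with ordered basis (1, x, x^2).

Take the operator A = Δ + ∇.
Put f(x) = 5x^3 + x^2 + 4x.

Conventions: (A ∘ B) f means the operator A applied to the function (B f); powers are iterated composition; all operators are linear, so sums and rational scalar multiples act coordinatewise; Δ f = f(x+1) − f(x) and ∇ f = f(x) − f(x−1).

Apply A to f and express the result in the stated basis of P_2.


Δ f = 15x^2 + 17x + 10
∇ f = 15x^2 - 13x + 8
(Δ + ∇) f = 30x^2 + 4x + 18

the result is g(x) = 30x^2 + 4x + 18


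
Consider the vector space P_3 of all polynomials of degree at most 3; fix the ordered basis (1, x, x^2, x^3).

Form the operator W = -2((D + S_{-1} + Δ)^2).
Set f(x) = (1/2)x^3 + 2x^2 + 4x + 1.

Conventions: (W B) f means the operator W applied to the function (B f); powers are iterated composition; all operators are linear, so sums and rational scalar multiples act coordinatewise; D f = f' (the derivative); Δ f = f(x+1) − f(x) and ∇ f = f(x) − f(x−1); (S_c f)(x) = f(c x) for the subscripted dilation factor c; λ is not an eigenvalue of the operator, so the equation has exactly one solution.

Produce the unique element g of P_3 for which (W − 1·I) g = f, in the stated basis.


write g with unknown coordinates in the stated basis and equate coefficients in (W − 1·I) g = f
solving from the highest basis element down gives g = -(1/6)x^3 - (2/3)x^2 + (2/3)x + 49/9
check: W g = (1/3)x^3 + (4/3)x^2 + (14/3)x + 58/9
so W g − 1·g = (1/2)x^3 + 2x^2 + 4x + 1 = f ✓

the result is g(x) = -(1/6)x^3 - (2/3)x^2 + (2/3)x + 49/9


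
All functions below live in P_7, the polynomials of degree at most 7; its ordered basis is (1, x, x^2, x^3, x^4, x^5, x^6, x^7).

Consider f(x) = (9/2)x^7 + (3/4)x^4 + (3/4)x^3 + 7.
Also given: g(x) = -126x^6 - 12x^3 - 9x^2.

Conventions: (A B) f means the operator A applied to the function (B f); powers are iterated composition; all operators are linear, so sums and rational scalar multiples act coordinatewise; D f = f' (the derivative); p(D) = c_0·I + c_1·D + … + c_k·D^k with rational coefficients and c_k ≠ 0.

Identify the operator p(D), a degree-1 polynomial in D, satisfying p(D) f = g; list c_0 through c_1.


c_0 = 0, c_1 = -4

D^0 f = (9/2)x^7 + (3/4)x^4 + (3/4)x^3 + 7
D^1 f = (63/2)x^6 + 3x^3 + (9/4)x^2
matching coefficients of g against c_0 f + c_1 Df + … from the top degree down determines the c_i
solution: c_0 = 0, c_1 = -4


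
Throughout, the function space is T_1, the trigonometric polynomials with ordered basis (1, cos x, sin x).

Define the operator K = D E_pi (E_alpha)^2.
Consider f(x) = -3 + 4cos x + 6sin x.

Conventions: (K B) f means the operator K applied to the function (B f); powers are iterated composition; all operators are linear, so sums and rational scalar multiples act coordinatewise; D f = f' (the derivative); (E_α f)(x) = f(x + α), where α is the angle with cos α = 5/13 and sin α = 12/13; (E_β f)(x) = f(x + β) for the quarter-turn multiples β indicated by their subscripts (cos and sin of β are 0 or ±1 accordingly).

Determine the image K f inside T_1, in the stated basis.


E_alpha f = -3 + (92/13)cos x - (18/13)sin x
E_alpha E_alpha f = -3 + (244/169)cos x - (1194/169)sin x
E_pi (E_alpha)^2 f = -3 - (244/169)cos x + (1194/169)sin x
D (E_pi (E_alpha)^2) f = (1194/169)cos x + (244/169)sin x

g(x) = (1194/169)cos x + (244/169)sin x


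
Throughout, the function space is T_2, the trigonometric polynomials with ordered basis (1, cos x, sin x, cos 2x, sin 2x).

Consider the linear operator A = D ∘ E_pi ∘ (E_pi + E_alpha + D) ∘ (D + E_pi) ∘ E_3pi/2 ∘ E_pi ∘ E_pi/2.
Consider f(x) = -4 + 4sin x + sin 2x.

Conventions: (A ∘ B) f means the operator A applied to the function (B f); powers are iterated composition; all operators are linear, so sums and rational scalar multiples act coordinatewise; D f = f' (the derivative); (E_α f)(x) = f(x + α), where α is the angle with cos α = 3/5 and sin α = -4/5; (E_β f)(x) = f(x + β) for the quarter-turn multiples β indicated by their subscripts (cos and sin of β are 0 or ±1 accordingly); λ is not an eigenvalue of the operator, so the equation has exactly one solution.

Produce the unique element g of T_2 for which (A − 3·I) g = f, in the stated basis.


the image equals g(x) = 4/3 - (4/29)cos x - (48/29)sin x + (68/1769)cos 2x - (199/1769)sin 2x

write g with unknown coordinates in the stated basis and equate coefficients in (A − 3·I) g = f
solving from the highest basis element down gives g = 4/3 - (4/29)cos x - (48/29)sin x + (68/1769)cos 2x - (199/1769)sin 2x
check: A g = -(12/29)cos x - (28/29)sin x + (204/1769)cos 2x + (1172/1769)sin 2x
so A g − 3·g = -4 + 4sin x + sin 2x = f ✓


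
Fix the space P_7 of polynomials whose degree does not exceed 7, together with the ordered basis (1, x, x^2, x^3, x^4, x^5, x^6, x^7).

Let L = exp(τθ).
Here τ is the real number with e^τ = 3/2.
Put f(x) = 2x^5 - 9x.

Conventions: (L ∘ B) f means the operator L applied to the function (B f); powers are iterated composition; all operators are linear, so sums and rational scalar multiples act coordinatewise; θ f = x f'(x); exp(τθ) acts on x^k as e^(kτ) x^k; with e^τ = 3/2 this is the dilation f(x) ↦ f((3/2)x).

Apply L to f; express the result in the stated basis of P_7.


the result is g(x) = (243/16)x^5 - (27/2)x

exp(τθ) x^k = e^(kτ) x^k; with e^τ = 3/2 this sends x^k to (3/2)^k x^k
x ↦ 3/2 x
x^5 ↦ 243/32 x^5
applying this coordinatewise to f: exp(τθ) f = (243/16)x^5 - (27/2)x


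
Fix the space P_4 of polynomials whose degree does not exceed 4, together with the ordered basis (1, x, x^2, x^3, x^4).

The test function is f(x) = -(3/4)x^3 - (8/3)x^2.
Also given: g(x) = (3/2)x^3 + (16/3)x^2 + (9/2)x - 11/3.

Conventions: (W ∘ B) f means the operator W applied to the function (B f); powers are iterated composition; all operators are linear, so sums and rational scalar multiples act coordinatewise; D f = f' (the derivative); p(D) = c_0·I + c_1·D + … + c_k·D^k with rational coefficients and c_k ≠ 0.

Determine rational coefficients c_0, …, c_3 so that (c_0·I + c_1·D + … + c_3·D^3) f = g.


c_0 = -2, c_1 = 0, c_2 = -1, c_3 = 2

D^0 f = -(3/4)x^3 - (8/3)x^2
D^1 f = -(9/4)x^2 - (16/3)x
D^2 f = -(9/2)x - 16/3
D^3 f = -9/2
matching coefficients of g against c_0 f + c_1 Df + … from the top degree down determines the c_i
solution: c_0 = -2, c_1 = 0, c_2 = -1, c_3 = 2


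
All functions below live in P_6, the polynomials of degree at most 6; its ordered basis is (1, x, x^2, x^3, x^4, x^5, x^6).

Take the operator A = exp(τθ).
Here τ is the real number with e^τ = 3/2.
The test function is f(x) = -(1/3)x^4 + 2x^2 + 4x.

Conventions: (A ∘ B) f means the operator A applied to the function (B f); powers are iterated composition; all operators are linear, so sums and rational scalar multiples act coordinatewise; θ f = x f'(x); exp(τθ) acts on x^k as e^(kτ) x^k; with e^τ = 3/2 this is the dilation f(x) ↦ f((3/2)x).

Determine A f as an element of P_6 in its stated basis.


exp(τθ) x^k = e^(kτ) x^k; with e^τ = 3/2 this sends x^k to (3/2)^k x^k
x ↦ 3/2 x
x^2 ↦ 9/4 x^2
x^4 ↦ 81/16 x^4
applying this coordinatewise to f: exp(τθ) f = -(27/16)x^4 + (9/2)x^2 + 6x

g(x) = -(27/16)x^4 + (9/2)x^2 + 6x


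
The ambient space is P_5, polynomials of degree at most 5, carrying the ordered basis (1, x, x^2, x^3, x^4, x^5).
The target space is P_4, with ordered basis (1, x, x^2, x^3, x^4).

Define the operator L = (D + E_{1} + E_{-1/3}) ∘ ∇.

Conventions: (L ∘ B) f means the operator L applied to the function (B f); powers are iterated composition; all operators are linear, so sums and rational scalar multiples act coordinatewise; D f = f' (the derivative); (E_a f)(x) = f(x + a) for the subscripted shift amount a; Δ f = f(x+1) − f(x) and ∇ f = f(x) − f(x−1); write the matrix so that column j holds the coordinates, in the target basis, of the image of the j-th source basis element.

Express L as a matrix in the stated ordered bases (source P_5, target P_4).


the matrix is [[0, 2, 4/3, 1/3, 50/27, 17/81]; [0, 0, 4, 4, 4/3, 250/27]; [0, 0, 0, 6, 8, 10/3]; [0, 0, 0, 0, 8, 40/3]; [0, 0, 0, 0, 0, 10]] (rows listed top to bottom)

image of 1: 0
image of x: 2
image of x^2: 4x + 4/3
image of x^3: 6x^2 + 4x + 1/3
image of x^4: 8x^3 + 8x^2 + (4/3)x + 50/27
image of x^5: 10x^4 + (40/3)x^3 + (10/3)x^2 + (250/27)x + 17/81
each image's coordinates form column j of the matrix


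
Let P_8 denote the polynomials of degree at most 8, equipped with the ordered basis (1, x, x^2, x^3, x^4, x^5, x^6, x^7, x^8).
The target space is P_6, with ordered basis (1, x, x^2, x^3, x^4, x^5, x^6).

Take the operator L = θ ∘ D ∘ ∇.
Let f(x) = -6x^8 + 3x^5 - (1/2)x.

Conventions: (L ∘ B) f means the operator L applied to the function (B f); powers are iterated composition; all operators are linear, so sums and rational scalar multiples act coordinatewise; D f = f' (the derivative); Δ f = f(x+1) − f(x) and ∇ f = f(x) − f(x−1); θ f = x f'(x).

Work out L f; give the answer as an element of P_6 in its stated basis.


g(x) = -2016x^6 + 5040x^5 - 6720x^4 + 5220x^3 - 2196x^2 + 396x

∇ f = -48x^7 + 168x^6 - 336x^5 + 435x^4 - 366x^3 + 198x^2 - 63x + 17/2
D ∇ f = -336x^6 + 1008x^5 - 1680x^4 + 1740x^3 - 1098x^2 + 396x - 63
θ D ∇ f = -2016x^6 + 5040x^5 - 6720x^4 + 5220x^3 - 2196x^2 + 396x


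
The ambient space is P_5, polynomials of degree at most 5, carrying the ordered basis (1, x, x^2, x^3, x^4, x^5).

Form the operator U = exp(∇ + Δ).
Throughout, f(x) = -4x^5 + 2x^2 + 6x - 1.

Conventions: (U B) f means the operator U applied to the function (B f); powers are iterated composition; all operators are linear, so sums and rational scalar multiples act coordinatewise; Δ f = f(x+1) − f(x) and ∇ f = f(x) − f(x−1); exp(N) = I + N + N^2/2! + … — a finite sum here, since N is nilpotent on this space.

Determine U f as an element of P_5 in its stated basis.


the image equals g(x) = -4x^5 - 40x^4 - 160x^3 - 398x^2 - 626x - 437

order-1 term: -40x^4 - 80x^2 + 8x + 4
order-2 term: -160x^3 - 320x + 8
order-3 term: -320x^2 - 320
order-4 term: -320x
order-5 term: -128
the series for exp(∇ + Δ) f terminates at order 5
exp(∇ + Δ) f = -4x^5 - 40x^4 - 160x^3 - 398x^2 - 626x - 437


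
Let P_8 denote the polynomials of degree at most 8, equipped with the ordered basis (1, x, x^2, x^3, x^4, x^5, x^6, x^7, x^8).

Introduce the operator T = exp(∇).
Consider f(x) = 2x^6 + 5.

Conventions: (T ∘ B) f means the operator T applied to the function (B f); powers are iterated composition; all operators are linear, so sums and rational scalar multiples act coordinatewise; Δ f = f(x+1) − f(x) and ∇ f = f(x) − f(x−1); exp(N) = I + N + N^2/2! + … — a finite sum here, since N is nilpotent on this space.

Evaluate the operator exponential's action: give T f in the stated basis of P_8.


order-1 term: 12x^5 - 30x^4 + 40x^3 - 30x^2 + 12x - 2
order-2 term: 30x^4 - 120x^3 + 210x^2 - 180x + 62
order-3 term: 40x^3 - 180x^2 + 300x - 180
order-4 term: 30x^2 - 120x + 130
order-5 term: 12x - 30
order-6 term: 2
the series for exp(∇) f terminates at order 6
exp(∇) f = 2x^6 + 12x^5 - 40x^3 + 30x^2 + 24x - 13

the image equals g(x) = 2x^6 + 12x^5 - 40x^3 + 30x^2 + 24x - 13


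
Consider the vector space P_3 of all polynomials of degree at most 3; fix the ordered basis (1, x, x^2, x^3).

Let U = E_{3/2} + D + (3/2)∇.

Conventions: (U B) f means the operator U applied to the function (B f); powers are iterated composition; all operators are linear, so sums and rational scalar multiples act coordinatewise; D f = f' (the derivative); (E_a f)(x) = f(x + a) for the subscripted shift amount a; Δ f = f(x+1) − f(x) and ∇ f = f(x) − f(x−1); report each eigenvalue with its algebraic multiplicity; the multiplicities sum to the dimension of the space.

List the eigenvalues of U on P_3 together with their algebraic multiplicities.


λ = 1 (multiplicity 4)

image of 1: 1
image of x: x + 4
image of x^2: x^2 + 8x + 3/4
image of x^3: x^3 + 12x^2 + (9/4)x + 39/8
the matrix is upper triangular; its diagonal is (1, 1, 1, 1)
for a triangular matrix the eigenvalues are the diagonal entries, with algebraic multiplicity their repetition count


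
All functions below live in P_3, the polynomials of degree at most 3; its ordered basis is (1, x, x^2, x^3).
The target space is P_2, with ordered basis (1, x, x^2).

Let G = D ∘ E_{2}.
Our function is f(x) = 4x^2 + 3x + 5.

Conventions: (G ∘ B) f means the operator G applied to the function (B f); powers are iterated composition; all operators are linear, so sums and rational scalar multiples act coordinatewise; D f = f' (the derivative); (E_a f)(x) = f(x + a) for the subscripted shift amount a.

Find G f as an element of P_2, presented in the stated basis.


the image equals g(x) = 8x + 19

E_{2} f = 4x^2 + 19x + 27
D E_{2} f = 8x + 19


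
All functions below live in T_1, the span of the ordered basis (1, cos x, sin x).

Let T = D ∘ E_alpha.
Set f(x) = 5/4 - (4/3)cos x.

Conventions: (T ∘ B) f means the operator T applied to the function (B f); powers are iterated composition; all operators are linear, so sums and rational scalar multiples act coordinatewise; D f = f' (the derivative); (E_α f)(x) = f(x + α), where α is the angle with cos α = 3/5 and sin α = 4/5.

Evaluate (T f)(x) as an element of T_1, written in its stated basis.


the result is g(x) = (16/15)cos x + (4/5)sin x

E_alpha f = 5/4 - (4/5)cos x + (16/15)sin x
D E_alpha f = (16/15)cos x + (4/5)sin x


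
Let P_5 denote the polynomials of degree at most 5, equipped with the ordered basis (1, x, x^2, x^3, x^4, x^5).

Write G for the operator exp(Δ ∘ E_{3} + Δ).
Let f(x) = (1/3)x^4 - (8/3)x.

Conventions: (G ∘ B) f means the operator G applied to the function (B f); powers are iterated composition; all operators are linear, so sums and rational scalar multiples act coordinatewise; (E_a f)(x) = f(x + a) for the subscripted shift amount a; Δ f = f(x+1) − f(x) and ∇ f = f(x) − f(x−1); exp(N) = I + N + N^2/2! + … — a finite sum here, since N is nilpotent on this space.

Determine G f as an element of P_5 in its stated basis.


g(x) = (1/3)x^4 + (8/3)x^3 + 24x^2 + (368/3)x + 288

order-1 term: (8/3)x^3 + 16x^2 + (152/3)x + 160/3
order-2 term: 8x^2 + 64x + 496/3
order-3 term: (32/3)x + 64
order-4 term: 16/3
the series for exp(Δ ∘ E_{3} + Δ) f terminates at order 4
exp(Δ ∘ E_{3} + Δ) f = (1/3)x^4 + (8/3)x^3 + 24x^2 + (368/3)x + 288


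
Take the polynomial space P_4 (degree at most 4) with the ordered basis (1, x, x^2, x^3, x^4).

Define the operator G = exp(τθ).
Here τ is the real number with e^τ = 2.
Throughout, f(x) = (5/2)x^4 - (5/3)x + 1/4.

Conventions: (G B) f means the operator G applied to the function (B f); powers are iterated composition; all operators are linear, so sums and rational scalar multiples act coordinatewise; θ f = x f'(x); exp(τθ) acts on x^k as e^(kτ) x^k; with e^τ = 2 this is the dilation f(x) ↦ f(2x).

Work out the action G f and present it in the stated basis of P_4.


exp(τθ) x^k = e^(kτ) x^k; with e^τ = 2 this sends x^k to 2^k x^k
x ↦ 2 x
x^4 ↦ 16 x^4
applying this coordinatewise to f: exp(τθ) f = 40x^4 - (10/3)x + 1/4

the image equals g(x) = 40x^4 - (10/3)x + 1/4


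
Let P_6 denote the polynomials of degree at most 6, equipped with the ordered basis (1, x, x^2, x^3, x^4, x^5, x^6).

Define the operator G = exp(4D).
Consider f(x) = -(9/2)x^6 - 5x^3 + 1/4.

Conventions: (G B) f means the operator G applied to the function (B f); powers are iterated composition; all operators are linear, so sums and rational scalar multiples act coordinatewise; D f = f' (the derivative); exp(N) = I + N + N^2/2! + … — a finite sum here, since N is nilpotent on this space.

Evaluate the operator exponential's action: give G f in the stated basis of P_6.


order-1 term: -108x^5 - 60x^2
order-2 term: -1080x^4 - 240x
order-3 term: -5760x^3 - 320
order-4 term: -17280x^2
order-5 term: -27648x
order-6 term: -18432
the series for exp(4D) f terminates at order 6
exp(4D) f = -(9/2)x^6 - 108x^5 - 1080x^4 - 5765x^3 - 17340x^2 - 27888x - 75007/4

g(x) = -(9/2)x^6 - 108x^5 - 1080x^4 - 5765x^3 - 17340x^2 - 27888x - 75007/4


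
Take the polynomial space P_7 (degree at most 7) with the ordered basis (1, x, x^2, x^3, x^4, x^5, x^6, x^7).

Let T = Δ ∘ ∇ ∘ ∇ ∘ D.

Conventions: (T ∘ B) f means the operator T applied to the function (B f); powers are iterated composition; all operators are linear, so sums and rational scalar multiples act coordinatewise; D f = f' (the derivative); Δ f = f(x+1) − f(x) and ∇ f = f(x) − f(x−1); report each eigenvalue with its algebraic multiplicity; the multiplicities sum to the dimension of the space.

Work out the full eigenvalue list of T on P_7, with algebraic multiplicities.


image of 1: 0
image of x: 0
image of x^2: 0
image of x^3: 0
image of x^4: 24
image of x^5: 120x - 60
image of x^6: 360x^2 - 360x + 180
image of x^7: 840x^3 - 1260x^2 + 1260x - 420
the matrix is upper triangular; its diagonal is (0, 0, 0, 0, 0, 0, 0, 0)
for a triangular matrix the eigenvalues are the diagonal entries, with algebraic multiplicity their repetition count

λ = 0 (multiplicity 8)


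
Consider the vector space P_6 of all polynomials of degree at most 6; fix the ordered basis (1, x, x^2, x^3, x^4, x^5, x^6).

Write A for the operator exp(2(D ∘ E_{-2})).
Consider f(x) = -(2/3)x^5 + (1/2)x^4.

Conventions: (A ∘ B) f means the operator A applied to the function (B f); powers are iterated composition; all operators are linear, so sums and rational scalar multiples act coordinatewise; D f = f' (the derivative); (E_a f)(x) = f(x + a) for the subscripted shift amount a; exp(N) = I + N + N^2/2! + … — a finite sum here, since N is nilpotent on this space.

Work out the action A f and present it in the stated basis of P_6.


order-1 term: -(20/3)x^4 + (172/3)x^3 - 184x^2 + (784/3)x - 416/3
order-2 term: -(80/3)x^3 + 332x^2 - 1376x + 5696/3
order-3 term: -(160/3)x^2 + 656x - 2016
order-4 term: -(160/3)x + 1304/3
order-5 term: -64/3
the series for exp(2(D ∘ E_{-2})) f terminates at order 5
exp(2(D ∘ E_{-2})) f = -(2/3)x^5 - (37/6)x^4 + (92/3)x^3 + (284/3)x^2 - 512x + 472/3

the result is g(x) = -(2/3)x^5 - (37/6)x^4 + (92/3)x^3 + (284/3)x^2 - 512x + 472/3


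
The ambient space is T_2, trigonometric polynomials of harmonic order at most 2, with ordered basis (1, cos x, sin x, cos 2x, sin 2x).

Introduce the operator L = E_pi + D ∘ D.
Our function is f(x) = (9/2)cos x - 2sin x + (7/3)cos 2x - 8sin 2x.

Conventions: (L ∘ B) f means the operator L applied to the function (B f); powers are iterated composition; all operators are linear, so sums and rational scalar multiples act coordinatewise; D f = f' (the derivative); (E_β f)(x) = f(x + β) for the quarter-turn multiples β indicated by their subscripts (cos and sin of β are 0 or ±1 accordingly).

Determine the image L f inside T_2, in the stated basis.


the image equals g(x) = -9cos x + 4sin x - 7cos 2x + 24sin 2x

E_pi f = -(9/2)cos x + 2sin x + (7/3)cos 2x - 8sin 2x
D f = -2cos x - (9/2)sin x - 16cos 2x - (14/3)sin 2x
D D f = -(9/2)cos x + 2sin x - (28/3)cos 2x + 32sin 2x
(E_pi + D ∘ D) f = -9cos x + 4sin x - 7cos 2x + 24sin 2x


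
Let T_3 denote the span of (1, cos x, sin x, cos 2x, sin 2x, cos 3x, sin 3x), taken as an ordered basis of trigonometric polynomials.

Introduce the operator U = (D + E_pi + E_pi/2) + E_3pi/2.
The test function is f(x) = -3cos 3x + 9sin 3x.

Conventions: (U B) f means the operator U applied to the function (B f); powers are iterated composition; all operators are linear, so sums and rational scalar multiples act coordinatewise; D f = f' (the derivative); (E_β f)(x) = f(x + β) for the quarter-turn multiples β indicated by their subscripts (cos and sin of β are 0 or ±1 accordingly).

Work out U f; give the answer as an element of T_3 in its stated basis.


D f = 27cos 3x + 9sin 3x
E_pi f = 3cos 3x - 9sin 3x
E_pi/2 f = -9cos 3x - 3sin 3x
(D + E_pi + E_pi/2) f = 21cos 3x - 3sin 3x
E_3pi/2 f = 9cos 3x + 3sin 3x
((D + E_pi + E_pi/2) + E_3pi/2) f = 30cos 3x

the result is g(x) = 30cos 3x


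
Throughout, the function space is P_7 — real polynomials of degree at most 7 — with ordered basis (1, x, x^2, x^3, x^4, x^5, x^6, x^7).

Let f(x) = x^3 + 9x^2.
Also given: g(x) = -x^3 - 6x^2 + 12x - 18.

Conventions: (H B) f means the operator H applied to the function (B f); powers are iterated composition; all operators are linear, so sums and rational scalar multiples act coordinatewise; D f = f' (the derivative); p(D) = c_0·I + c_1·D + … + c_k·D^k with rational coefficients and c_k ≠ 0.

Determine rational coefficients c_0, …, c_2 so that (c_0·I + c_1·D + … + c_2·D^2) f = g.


p(D) = -I + D − D^2, i.e. c_0 = -1, c_1 = 1, c_2 = -1

D^0 f = x^3 + 9x^2
D^1 f = 3x^2 + 18x
D^2 f = 6x + 18
matching coefficients of g against c_0 f + c_1 Df + … from the top degree down determines the c_i
solution: c_0 = -1, c_1 = 1, c_2 = -1


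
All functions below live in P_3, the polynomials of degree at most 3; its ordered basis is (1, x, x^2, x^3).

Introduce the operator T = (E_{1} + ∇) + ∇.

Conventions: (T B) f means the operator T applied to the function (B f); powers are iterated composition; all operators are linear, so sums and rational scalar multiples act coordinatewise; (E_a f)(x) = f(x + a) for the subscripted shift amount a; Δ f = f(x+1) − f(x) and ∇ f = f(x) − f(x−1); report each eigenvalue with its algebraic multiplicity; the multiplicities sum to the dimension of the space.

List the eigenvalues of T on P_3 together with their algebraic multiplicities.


λ = 1 (multiplicity 4)

image of 1: 1
image of x: x + 3
image of x^2: x^2 + 6x - 1
image of x^3: x^3 + 9x^2 - 3x + 3
the matrix is upper triangular; its diagonal is (1, 1, 1, 1)
for a triangular matrix the eigenvalues are the diagonal entries, with algebraic multiplicity their repetition count


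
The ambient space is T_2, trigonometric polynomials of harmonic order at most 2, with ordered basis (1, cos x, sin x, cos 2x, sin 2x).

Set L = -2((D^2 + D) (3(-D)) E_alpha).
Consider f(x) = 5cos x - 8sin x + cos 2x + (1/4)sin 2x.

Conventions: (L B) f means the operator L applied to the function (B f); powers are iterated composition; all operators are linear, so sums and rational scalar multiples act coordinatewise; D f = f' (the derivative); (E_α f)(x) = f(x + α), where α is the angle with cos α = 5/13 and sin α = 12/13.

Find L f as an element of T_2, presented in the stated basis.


E_alpha f = -(71/13)cos x - (100/13)sin x - (89/169)cos 2x - (599/676)sin 2x
D E_alpha f = -(100/13)cos x + (71/13)sin x - (599/338)cos 2x + (178/169)sin 2x
(-D) E_alpha f = (100/13)cos x - (71/13)sin x + (599/338)cos 2x - (178/169)sin 2x
(3(-D)) E_alpha f = (300/13)cos x - (213/13)sin x + (1797/338)cos 2x - (534/169)sin 2x
D (3(-D)) E_alpha f = -(213/13)cos x - (300/13)sin x - (1068/169)cos 2x - (1797/169)sin 2x
D D (3(-D)) E_alpha f = -(300/13)cos x + (213/13)sin x - (3594/169)cos 2x + (2136/169)sin 2x
D (3(-D)) E_alpha f = -(213/13)cos x - (300/13)sin x - (1068/169)cos 2x - (1797/169)sin 2x
(D^2 + D) (3(-D)) E_alpha f = -(513/13)cos x - (87/13)sin x - (4662/169)cos 2x + (339/169)sin 2x
(-2((D^2 + D) (3(-D)) E_alpha)) f = (1026/13)cos x + (174/13)sin x + (9324/169)cos 2x - (678/169)sin 2x

g(x) = (1026/13)cos x + (174/13)sin x + (9324/169)cos 2x - (678/169)sin 2x


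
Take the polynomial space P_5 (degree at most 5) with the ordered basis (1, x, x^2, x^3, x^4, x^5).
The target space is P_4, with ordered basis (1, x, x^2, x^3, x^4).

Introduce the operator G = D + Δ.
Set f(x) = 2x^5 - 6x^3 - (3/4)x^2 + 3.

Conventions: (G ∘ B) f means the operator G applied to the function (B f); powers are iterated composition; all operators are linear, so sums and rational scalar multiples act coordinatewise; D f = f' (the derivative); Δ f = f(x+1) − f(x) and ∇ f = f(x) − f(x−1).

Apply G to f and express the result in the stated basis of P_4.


D f = 10x^4 - 18x^2 - (3/2)x
Δ f = 10x^4 + 20x^3 + 2x^2 - (19/2)x - 19/4
(D + Δ) f = 20x^4 + 20x^3 - 16x^2 - 11x - 19/4

the image equals g(x) = 20x^4 + 20x^3 - 16x^2 - 11x - 19/4


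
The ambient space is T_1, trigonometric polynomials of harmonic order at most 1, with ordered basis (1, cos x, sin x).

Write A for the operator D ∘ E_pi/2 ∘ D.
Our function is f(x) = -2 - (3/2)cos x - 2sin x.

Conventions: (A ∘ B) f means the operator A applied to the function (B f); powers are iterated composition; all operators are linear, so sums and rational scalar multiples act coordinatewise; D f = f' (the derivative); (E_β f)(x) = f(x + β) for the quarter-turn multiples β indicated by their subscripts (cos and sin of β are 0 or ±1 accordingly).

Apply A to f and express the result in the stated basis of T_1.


D f = -2cos x + (3/2)sin x
E_pi/2 D f = (3/2)cos x + 2sin x
D (E_pi/2 ∘ D) f = 2cos x - (3/2)sin x

the result is g(x) = 2cos x - (3/2)sin x


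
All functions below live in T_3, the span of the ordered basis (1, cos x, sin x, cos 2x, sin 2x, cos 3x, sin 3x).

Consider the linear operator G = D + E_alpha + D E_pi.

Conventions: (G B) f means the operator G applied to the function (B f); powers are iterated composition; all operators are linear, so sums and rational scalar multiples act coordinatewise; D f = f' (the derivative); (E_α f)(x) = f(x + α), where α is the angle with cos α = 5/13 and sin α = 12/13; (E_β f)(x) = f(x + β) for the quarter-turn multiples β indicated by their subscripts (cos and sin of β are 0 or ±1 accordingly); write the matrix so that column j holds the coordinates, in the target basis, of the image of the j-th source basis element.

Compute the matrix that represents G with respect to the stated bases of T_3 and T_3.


the matrix is [[1, 0, 0, 0, 0, 0, 0]; [0, 5/13, 12/13, 0, 0, 0, 0]; [0, -12/13, 5/13, 0, 0, 0, 0]; [0, 0, 0, -119/169, 796/169, 0, 0]; [0, 0, 0, -796/169, -119/169, 0, 0]; [0, 0, 0, 0, 0, -2035/2197, -828/2197]; [0, 0, 0, 0, 0, 828/2197, -2035/2197]] (rows listed top to bottom)

image of 1: 1
image of cos x: (5/13)cos x - (12/13)sin x
image of sin x: (12/13)cos x + (5/13)sin x
image of cos 2x: -(119/169)cos 2x - (796/169)sin 2x
image of sin 2x: (796/169)cos 2x - (119/169)sin 2x
image of cos 3x: -(2035/2197)cos 3x + (828/2197)sin 3x
image of sin 3x: -(828/2197)cos 3x - (2035/2197)sin 3x
each image's coordinates form column j of the matrix


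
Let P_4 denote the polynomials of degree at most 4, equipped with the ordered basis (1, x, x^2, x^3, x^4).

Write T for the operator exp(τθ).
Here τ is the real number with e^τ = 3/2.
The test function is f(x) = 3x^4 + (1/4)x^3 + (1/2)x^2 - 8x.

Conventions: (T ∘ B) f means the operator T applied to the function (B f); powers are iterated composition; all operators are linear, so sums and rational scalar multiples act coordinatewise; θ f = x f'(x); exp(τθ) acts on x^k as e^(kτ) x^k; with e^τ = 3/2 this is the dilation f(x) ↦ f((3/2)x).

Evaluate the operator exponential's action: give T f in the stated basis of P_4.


exp(τθ) x^k = e^(kτ) x^k; with e^τ = 3/2 this sends x^k to (3/2)^k x^k
x ↦ 3/2 x
x^2 ↦ 9/4 x^2
x^3 ↦ 27/8 x^3
x^4 ↦ 81/16 x^4
applying this coordinatewise to f: exp(τθ) f = (243/16)x^4 + (27/32)x^3 + (9/8)x^2 - 12x

g(x) = (243/16)x^4 + (27/32)x^3 + (9/8)x^2 - 12x


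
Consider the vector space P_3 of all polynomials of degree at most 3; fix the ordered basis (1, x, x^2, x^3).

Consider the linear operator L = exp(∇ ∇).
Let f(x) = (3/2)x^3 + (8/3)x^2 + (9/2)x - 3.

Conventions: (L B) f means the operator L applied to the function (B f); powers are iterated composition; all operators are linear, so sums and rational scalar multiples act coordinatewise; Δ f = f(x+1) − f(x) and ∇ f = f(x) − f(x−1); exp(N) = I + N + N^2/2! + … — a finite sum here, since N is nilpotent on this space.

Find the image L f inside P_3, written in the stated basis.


order-1 term: 9x - 11/3
the series for exp(∇ ∇) f terminates at order 1
exp(∇ ∇) f = (3/2)x^3 + (8/3)x^2 + (27/2)x - 20/3

the result is g(x) = (3/2)x^3 + (8/3)x^2 + (27/2)x - 20/3


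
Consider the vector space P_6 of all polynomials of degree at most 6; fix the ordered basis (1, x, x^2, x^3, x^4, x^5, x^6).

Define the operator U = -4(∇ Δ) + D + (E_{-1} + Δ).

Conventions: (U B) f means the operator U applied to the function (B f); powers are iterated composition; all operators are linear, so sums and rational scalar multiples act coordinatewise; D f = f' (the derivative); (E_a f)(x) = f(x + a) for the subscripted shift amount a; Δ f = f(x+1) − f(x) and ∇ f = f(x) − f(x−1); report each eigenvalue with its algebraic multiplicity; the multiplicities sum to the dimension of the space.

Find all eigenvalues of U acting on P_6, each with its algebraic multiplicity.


λ = 1 (multiplicity 7)

image of 1: 1
image of x: x + 1
image of x^2: x^2 + 2x - 6
image of x^3: x^3 + 3x^2 - 18x
image of x^4: x^4 + 4x^3 - 36x^2 - 6
image of x^5: x^5 + 5x^4 - 60x^3 - 30x
image of x^6: x^6 + 6x^5 - 90x^4 - 90x^2 - 6
the matrix is upper triangular; its diagonal is (1, 1, 1, 1, 1, 1, 1)
for a triangular matrix the eigenvalues are the diagonal entries, with algebraic multiplicity their repetition count


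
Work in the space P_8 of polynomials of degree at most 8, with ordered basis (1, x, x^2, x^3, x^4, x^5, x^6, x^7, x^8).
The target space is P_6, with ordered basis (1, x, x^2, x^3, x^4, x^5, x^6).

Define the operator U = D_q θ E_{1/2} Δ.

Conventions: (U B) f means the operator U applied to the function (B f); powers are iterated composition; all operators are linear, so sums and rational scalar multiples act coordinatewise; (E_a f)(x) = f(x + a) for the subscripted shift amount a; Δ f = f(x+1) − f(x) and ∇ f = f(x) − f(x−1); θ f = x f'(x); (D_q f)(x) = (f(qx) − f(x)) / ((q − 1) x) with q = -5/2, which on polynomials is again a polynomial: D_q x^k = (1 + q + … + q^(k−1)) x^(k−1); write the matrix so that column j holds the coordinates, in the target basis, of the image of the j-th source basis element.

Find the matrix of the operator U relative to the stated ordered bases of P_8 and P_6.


the matrix is [[0, 0, 2, 6, 13, 25, 363/8, 637/8, 1093/8]; [0, 0, 0, -9, -36, -195/2, -225, -7623/16, -1911/2]; [0, 0, 0, 0, 57, 285, 3705/4, 9975/4, 48279/8]; [0, 0, 0, 0, 0, -435/2, -1305, -39585/8, -15225]; [0, 0, 0, 0, 0, 0, 6765/8, 47355/8, 205205/8]; [0, 0, 0, 0, 0, 0, 0, -46683/16, -46683/2]; [0, 0, 0, 0, 0, 0, 0, 0, 78253/8]] (rows listed top to bottom)

image of 1: 0
image of x: 0
image of x^2: 2
image of x^3: -9x + 6
image of x^4: 57x^2 - 36x + 13
image of x^5: -(435/2)x^3 + 285x^2 - (195/2)x + 25
image of x^6: (6765/8)x^4 - 1305x^3 + (3705/4)x^2 - 225x + 363/8
image of x^7: -(46683/16)x^5 + (47355/8)x^4 - (39585/8)x^3 + (9975/4)x^2 - (7623/16)x + 637/8
image of x^8: (78253/8)x^6 - (46683/2)x^5 + (205205/8)x^4 - 15225x^3 + (48279/8)x^2 - (1911/2)x + 1093/8
each image's coordinates form column j of the matrix


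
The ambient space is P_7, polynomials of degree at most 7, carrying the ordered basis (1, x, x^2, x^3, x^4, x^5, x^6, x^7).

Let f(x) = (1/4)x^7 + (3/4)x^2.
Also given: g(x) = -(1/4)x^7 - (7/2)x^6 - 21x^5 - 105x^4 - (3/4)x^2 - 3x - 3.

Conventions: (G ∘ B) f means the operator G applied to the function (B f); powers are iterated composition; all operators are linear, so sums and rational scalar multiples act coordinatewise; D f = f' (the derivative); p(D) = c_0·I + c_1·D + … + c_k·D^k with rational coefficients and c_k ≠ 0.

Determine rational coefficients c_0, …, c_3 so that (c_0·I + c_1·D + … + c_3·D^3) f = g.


D^0 f = (1/4)x^7 + (3/4)x^2
D^1 f = (7/4)x^6 + (3/2)x
D^2 f = (21/2)x^5 + 3/2
D^3 f = (105/2)x^4
matching coefficients of g against c_0 f + c_1 Df + … from the top degree down determines the c_i
solution: c_0 = -1, c_1 = -2, c_2 = -2, c_3 = -2

c_0 = -1, c_1 = -2, c_2 = -2, c_3 = -2


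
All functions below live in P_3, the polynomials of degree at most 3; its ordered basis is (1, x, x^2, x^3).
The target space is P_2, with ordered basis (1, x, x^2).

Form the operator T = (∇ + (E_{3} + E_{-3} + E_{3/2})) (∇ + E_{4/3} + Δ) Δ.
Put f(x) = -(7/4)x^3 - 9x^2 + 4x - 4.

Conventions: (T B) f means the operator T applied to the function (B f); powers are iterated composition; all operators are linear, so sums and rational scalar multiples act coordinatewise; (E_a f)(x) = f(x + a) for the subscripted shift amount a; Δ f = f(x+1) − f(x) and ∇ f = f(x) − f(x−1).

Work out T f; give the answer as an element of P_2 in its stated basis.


g(x) = -(63/4)x^2 - 201x - 8439/16

Δ f = -(21/4)x^2 - (93/4)x - 27/4
∇ Δ f = -(21/2)x - 18
E_{4/3} Δ f = -(21/4)x^2 - (149/4)x - 565/12
Δ Δ f = -(21/2)x - 57/2
(∇ + E_{4/3} + Δ) Δ f = -(21/4)x^2 - (233/4)x - 1123/12
∇ ((∇ + E_{4/3} + Δ) Δ) f = -(21/2)x - 53
E_{3} ((∇ + E_{4/3} + Δ) Δ) f = -(21/4)x^2 - (359/4)x - 3787/12
E_{-3} ((∇ + E_{4/3} + Δ) Δ) f = -(21/4)x^2 - (107/4)x + 407/12
E_{3/2} ((∇ + E_{4/3} + Δ) Δ) f = -(21/4)x^2 - 74x - 9253/48
(E_{3} + E_{-3} + E_{3/2}) ((∇ + E_{4/3} + Δ) Δ) f = -(63/4)x^2 - (381/2)x - 7591/16
(∇ + (E_{3} + E_{-3} + E_{3/2})) ((∇ + E_{4/3} + Δ) Δ) f = -(63/4)x^2 - 201x - 8439/16


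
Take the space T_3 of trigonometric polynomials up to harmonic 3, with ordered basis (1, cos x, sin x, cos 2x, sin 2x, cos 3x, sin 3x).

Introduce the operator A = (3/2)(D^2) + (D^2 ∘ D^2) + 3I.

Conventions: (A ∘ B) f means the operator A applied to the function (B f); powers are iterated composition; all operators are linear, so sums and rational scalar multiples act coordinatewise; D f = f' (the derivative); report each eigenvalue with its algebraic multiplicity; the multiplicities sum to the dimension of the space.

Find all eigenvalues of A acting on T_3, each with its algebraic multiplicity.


image of 1: 3
image of cos x: (5/2)cos x
image of sin x: (5/2)sin x
image of cos 2x: 13cos 2x
image of sin 2x: 13sin 2x
image of cos 3x: (141/2)cos 3x
image of sin 3x: (141/2)sin 3x
the matrix is diagonal; its diagonal is (3, 5/2, 5/2, 13, 13, 141/2, 141/2)
for a triangular matrix the eigenvalues are the diagonal entries, with algebraic multiplicity their repetition count

λ = 5/2 (multiplicity 2), λ = 3 (multiplicity 1), λ = 13 (multiplicity 2), λ = 141/2 (multiplicity 2)
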